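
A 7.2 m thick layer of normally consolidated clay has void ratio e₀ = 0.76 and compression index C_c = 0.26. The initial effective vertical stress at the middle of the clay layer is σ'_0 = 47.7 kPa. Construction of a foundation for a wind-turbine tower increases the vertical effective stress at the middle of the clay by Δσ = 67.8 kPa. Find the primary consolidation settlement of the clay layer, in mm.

S_c ≈ 408 mm

Final effective stress: σ'_f = σ'_0 + Δσ = 47.7 + 67.8 = 115.5 kPa.
Normally consolidated clay, so the full stress increment lies on the virgin compression line:
S_c = C_c·H/(1+e₀)·log₁₀(σ'_f/σ'_0) = 0.26×7.2/(1+0.76)×log₁₀(115.5/47.7)
    = 1.0636 × 0.38406 = 0.4085 m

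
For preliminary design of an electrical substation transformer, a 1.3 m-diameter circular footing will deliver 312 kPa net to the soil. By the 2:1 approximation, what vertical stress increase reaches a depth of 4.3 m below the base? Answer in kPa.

Δσ_z ≈ 16.8 kPa

By the 2:1 method the load spreads at 1 horizontal : 2 vertical, so at depth z the loaded area has grown by z in each plan dimension:
Δσ ≈ qD²/(D+z)² = 312×1.3²/(1.3+4.3)² = 16.814 kPa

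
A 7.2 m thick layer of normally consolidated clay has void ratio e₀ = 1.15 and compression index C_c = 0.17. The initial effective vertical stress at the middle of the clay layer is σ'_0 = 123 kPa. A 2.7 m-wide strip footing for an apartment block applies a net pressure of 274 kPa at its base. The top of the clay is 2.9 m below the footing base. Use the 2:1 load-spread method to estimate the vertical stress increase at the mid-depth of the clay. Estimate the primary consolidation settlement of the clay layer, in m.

Mid-depth of clay below the footing base: z = 2.9 + 7.2/2 = 6.5 m.
Stress increase at mid-clay by the 2:1 spreading method:
Δσ = qB/(B+z) = 274×2.7/(2.7+6.5) = 80.413 kPa
Final effective stress: σ'_f = σ'_0 + Δσ = 123 + 80.413 = 203.41 kPa.
Normally consolidated clay, so the full stress increment lies on the virgin compression line:
S_c = C_c·H/(1+e₀)·log₁₀(σ'_f/σ'_0) = 0.17×7.2/(1+1.15)×log₁₀(203.41/123)
    = 0.5693 × 0.21847 = 0.1244 m

S_c ≈ 0.124 m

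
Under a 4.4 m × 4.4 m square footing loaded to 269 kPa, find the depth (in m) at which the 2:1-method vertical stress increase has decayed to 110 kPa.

2:1 spreading — at depth z the loaded area has grown by z in each plan dimension:
qB²/(B+z)² = Δσ_z ⇒ z = B(√(q/Δσ_z) − 1) = 4.4×(√(269/110) − 1) = 2.481 m

z ≈ 2.48 m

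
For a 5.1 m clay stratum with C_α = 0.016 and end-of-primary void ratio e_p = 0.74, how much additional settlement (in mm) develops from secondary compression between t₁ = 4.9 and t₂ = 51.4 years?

Secondary compression: S_s = C_α·H/(1+e_p)·log₁₀(t₂/t₁)
S_s = 0.016×5.1/(1+0.74)×log₁₀(51.4/4.9)
    = 0.0469 × 1.021 = 0.04787 m

S_s ≈ 47.9 mm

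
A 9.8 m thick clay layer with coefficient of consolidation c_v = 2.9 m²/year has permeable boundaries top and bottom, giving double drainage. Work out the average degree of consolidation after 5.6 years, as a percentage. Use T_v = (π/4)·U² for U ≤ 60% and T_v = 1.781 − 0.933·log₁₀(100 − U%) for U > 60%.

Drainage path length: H_d = H/2 = 4.9 m (double drainage).
T_v = c_v·t/H_d² = 2.9×5.6/4.9² = 0.67638.
T_v = 0.67638 corresponds to the U > 60% branch:
U = 1 − 10^((1.781 − T_v)/0.933)/100 = 0.8473

U ≈ 84.7 %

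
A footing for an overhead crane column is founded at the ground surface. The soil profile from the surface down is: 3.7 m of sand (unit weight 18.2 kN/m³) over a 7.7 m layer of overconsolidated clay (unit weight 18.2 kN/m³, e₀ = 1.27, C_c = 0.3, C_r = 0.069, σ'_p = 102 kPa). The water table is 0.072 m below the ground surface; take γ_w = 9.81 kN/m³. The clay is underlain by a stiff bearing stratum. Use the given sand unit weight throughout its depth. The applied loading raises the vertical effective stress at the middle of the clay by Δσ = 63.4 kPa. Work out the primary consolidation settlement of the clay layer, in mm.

S_c ≈ 146 mm

Mid-depth of clay below the ground surface: z = 3.7 + 7.7/2 = 7.55 m.
Total vertical stress at mid-clay: σ_v = 18.2×3.7 + 18.2×3.85 = 137.41 kPa.
Pore pressure: u = 9.81×(7.55 − 0.072) = 73.359 kPa.
Initial effective stress: σ'_0 = σ_v − u = 137.41 − 73.359 = 64.051 kPa.
Final effective stress: σ'_f = 64.051 + 63.4 = 127.45 kPa.
σ'_f = 127.45 > σ'_p = 102 kPa, so the stress path crosses the preconsolidation pressure — recompression up to σ'_p, then virgin compression beyond:
S_c = H/(1+e₀)·[C_r·log₁₀(σ'_p/σ'_0) + C_c·log₁₀(σ'_f/σ'_p)]
    = 7.7/2.27 × [0.069×log₁₀(102/64.051) + 0.3×log₁₀(127.45/102)]
    = 3.3921 × [0.013943 + 0.029022] = 0.1457 m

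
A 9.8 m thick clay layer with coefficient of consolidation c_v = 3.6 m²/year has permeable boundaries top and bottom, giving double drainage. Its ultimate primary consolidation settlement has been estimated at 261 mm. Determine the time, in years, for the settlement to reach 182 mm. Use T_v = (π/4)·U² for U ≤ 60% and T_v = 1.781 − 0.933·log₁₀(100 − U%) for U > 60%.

t ≈ 2.66 years

Drainage path length: H_d = H/2 = 4.9 m (double drainage).
U = S(t)/S_ult = 182/261 = 0.6973.
U > 60%: T_v = 1.781 − 0.933·log₁₀(100 − 69.732) = 0.39924.
t = T_v·H_d²/c_v = 0.39924×4.9²/3.6 = 2.663 years.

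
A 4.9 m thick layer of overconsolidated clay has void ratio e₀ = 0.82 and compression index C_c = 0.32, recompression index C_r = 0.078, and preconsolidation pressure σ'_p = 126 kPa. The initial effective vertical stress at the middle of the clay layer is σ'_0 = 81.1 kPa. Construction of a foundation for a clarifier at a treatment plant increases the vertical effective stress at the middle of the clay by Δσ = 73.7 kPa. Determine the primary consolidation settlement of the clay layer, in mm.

S_c ≈ 117 mm

Final effective stress: σ'_f = 81.1 + 73.7 = 154.8 kPa.
σ'_f = 154.8 > σ'_p = 126 kPa, so the stress path crosses the preconsolidation pressure — recompression up to σ'_p, then virgin compression beyond:
S_c = H/(1+e₀)·[C_r·log₁₀(σ'_p/σ'_0) + C_c·log₁₀(σ'_f/σ'_p)]
    = 4.9/1.82 × [0.078×log₁₀(126/81.1) + 0.32×log₁₀(154.8/126)]
    = 2.6923 × [0.014925 + 0.028608] = 0.1172 m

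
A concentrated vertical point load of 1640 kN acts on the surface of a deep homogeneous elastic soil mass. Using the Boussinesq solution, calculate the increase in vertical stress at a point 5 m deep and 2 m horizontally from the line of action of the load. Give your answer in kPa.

Boussinesq vertical stress below a point load on an elastic half-space:
Δσ_z = 3P/(2πz²) · [1 + (r/z)²]^(−5/2)
r/z = 2/5 = 0.4; [1+(r/z)²]^(−5/2) = 0.69001.
Δσ_z = 3×1640/(2π×5²) × 0.69001 = 31.322 × 0.69001 = 21.61 kPa

Δσ_z ≈ 21.6 kPa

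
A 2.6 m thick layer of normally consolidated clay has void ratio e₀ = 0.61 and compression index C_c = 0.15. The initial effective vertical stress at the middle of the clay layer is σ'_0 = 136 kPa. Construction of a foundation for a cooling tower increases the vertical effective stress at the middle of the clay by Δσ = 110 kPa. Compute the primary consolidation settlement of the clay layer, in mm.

S_c ≈ 62.4 mm

Final effective stress: σ'_f = σ'_0 + Δσ = 136 + 110 = 246 kPa.
Normally consolidated clay, so the full stress increment lies on the virgin compression line:
S_c = C_c·H/(1+e₀)·log₁₀(σ'_f/σ'_0) = 0.15×2.6/(1+0.61)×log₁₀(246/136)
    = 0.24224 × 0.2574 = 0.06235 m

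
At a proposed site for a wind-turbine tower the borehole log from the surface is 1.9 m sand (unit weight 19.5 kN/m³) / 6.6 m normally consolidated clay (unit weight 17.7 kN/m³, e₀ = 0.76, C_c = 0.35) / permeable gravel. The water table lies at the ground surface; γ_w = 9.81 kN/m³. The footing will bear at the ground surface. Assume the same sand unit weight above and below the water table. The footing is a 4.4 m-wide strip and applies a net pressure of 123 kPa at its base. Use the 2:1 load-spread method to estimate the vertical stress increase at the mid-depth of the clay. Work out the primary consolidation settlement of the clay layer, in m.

Mid-depth of clay below the ground surface: z = 1.9 + 6.6/2 = 5.2 m.
Total vertical stress at mid-clay: σ_v = 19.5×1.9 + 17.7×3.3 = 95.46 kPa.
Pore pressure: u = 9.81×(5.2 − 0) = 51.012 kPa.
Initial effective stress: σ'_0 = σ_v − u = 95.46 − 51.012 = 44.448 kPa.
Stress increase at mid-clay by the 2:1 spreading method:
Δσ = qB/(B+z) = 123×4.4/(4.4+5.2) = 56.375 kPa
Final effective stress: σ'_f = σ'_0 + Δσ = 44.448 + 56.375 = 100.82 kPa.
Normally consolidated clay, so the full stress increment lies on the virgin compression line:
S_c = C_c·H/(1+e₀)·log₁₀(σ'_f/σ'_0) = 0.35×6.6/(1+0.76)×log₁₀(100.82/44.448)
    = 1.3125 × 0.35569 = 0.4668 m

S_c ≈ 0.467 m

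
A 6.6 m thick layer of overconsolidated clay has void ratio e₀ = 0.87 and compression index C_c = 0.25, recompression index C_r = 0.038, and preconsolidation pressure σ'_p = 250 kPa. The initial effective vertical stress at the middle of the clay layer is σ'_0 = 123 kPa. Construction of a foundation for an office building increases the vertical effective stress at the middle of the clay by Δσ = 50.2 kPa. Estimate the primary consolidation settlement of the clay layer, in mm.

S_c ≈ 19.9 mm

Final effective stress: σ'_f = 123 + 50.2 = 173.2 kPa.
σ'_f = 173.2 ≤ σ'_p = 250 kPa, so the clay remains overconsolidated and only the recompression index applies:
S_c = C_r·H/(1+e₀)·log₁₀(σ'_f/σ'_0) = 0.038×6.6/1.87×log₁₀(173.2/123)
    = 0.13412 × 0.14864 = 0.01994 m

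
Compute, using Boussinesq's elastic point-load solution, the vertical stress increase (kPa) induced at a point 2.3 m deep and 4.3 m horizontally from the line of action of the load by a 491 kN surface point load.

Boussinesq vertical stress below a point load on an elastic half-space:
Δσ_z = 3P/(2πz²) · [1 + (r/z)²]^(−5/2)
r/z = 4.3/2.3 = 1.8696; [1+(r/z)²]^(−5/2) = 0.02334.
Δσ_z = 3×491/(2π×2.3²) × 0.02334 = 44.317 × 0.02334 = 1.034 kPa

Δσ_z ≈ 1.03 kPa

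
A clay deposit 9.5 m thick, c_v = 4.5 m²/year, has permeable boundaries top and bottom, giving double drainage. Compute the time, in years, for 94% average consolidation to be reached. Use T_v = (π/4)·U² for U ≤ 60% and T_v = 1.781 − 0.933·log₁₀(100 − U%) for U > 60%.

Drainage path length: H_d = H/2 = 4.75 m (double drainage).
U > 60%: T_v = 1.781 − 0.933·log₁₀(100 − 94) = 1.055.
t = T_v·H_d²/c_v = 1.055×4.75²/4.5 = 5.29 years.

t ≈ 5.29 years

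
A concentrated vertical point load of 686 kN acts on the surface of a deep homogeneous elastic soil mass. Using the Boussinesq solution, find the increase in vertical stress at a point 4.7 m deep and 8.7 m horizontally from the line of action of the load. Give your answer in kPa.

Δσ_z ≈ 0.36 kPa

Boussinesq vertical stress below a point load on an elastic half-space:
Δσ_z = 3P/(2πz²) · [1 + (r/z)²]^(−5/2)
r/z = 8.7/4.7 = 1.8511; [1+(r/z)²]^(−5/2) = 0.024259.
Δσ_z = 3×686/(2π×4.7²) × 0.024259 = 14.828 × 0.024259 = 0.3597 kPa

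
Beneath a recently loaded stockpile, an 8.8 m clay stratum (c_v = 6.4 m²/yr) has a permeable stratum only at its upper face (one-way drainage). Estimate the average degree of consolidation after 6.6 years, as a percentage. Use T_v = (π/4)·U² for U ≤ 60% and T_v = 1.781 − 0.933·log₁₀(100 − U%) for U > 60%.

Drainage path length: H_d = H = 8.8 m (single drainage).
T_v = c_v·t/H_d² = 6.4×6.6/8.8² = 0.54545.
T_v = 0.54545 corresponds to the U > 60% branch:
U = 1 − 10^((1.781 − T_v)/0.933)/100 = 0.789

U ≈ 78.9 %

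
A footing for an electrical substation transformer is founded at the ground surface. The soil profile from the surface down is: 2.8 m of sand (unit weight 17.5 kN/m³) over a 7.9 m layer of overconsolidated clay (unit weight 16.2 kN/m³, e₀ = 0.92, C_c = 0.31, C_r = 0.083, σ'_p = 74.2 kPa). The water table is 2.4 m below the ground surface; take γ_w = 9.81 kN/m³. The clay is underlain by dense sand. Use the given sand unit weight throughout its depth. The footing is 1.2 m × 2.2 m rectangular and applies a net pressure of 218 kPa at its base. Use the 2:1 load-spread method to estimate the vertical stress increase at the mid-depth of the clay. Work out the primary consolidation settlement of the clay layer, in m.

Mid-depth of clay below the ground surface: z = 2.8 + 7.9/2 = 6.75 m.
Total vertical stress at mid-clay: σ_v = 17.5×2.8 + 16.2×3.95 = 112.99 kPa.
Pore pressure: u = 9.81×(6.75 − 2.4) = 42.673 kPa.
Initial effective stress: σ'_0 = σ_v − u = 112.99 − 42.673 = 70.317 kPa.
Stress increase at mid-clay by the 2:1 spreading method:
Δσ = qBL/((B+z)(L+z)) = 218×1.2×2.2/((1.2+6.75)(2.2+6.75)) = 8.0885 kPa
Final effective stress: σ'_f = 70.317 + 8.0885 = 78.405 kPa.
σ'_f = 78.405 > σ'_p = 74.2 kPa, so the stress path crosses the preconsolidation pressure — recompression up to σ'_p, then virgin compression beyond:
S_c = H/(1+e₀)·[C_r·log₁₀(σ'_p/σ'_0) + C_c·log₁₀(σ'_f/σ'_p)]
    = 7.9/1.92 × [0.083×log₁₀(74.2/70.317) + 0.31×log₁₀(78.405/74.2)]
    = 4.1146 × [0.0019375 + 0.0074214] = 0.03851 m

S_c ≈ 0.0385 m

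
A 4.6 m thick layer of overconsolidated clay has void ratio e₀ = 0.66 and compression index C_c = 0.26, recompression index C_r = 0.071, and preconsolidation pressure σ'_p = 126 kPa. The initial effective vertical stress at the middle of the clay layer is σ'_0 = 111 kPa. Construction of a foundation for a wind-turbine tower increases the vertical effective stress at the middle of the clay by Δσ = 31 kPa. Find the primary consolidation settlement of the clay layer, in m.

S_c ≈ 0.0482 m

Final effective stress: σ'_f = 111 + 31 = 142 kPa.
σ'_f = 142 > σ'_p = 126 kPa, so the stress path crosses the preconsolidation pressure — recompression up to σ'_p, then virgin compression beyond:
S_c = H/(1+e₀)·[C_r·log₁₀(σ'_p/σ'_0) + C_c·log₁₀(σ'_f/σ'_p)]
    = 4.6/1.66 × [0.071×log₁₀(126/111) + 0.26×log₁₀(142/126)]
    = 2.7711 × [0.0039084 + 0.013499] = 0.04824 m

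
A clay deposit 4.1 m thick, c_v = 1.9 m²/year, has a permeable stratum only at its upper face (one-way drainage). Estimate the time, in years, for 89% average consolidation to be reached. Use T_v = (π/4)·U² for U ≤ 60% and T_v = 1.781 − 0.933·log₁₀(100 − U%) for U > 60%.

Drainage path length: H_d = H = 4.1 m (single drainage).
U > 60%: T_v = 1.781 − 0.933·log₁₀(100 − 89) = 0.80938.
t = T_v·H_d²/c_v = 0.80938×4.1²/1.9 = 7.161 years.

t ≈ 7.16 years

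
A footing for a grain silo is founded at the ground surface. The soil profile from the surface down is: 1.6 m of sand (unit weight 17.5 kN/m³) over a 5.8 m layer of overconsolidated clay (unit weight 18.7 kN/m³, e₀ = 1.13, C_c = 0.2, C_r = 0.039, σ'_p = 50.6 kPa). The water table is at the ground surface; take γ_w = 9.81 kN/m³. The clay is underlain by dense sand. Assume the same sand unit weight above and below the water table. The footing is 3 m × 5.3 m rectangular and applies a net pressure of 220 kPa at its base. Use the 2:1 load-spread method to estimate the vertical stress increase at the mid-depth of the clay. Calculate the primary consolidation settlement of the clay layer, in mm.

S_c ≈ 138 mm

Mid-depth of clay below the ground surface: z = 1.6 + 5.8/2 = 4.5 m.
Total vertical stress at mid-clay: σ_v = 17.5×1.6 + 18.7×2.9 = 82.23 kPa.
Pore pressure: u = 9.81×(4.5 − 0) = 44.145 kPa.
Initial effective stress: σ'_0 = σ_v − u = 82.23 − 44.145 = 38.085 kPa.
Stress increase at mid-clay by the 2:1 spreading method:
Δσ = qBL/((B+z)(L+z)) = 220×3×5.3/((3+4.5)(5.3+4.5)) = 47.592 kPa
Final effective stress: σ'_f = 38.085 + 47.592 = 85.677 kPa.
σ'_f = 85.677 > σ'_p = 50.6 kPa, so the stress path crosses the preconsolidation pressure — recompression up to σ'_p, then virgin compression beyond:
S_c = H/(1+e₀)·[C_r·log₁₀(σ'_p/σ'_0) + C_c·log₁₀(σ'_f/σ'_p)]
    = 5.8/2.13 × [0.039×log₁₀(50.6/38.085) + 0.2×log₁₀(85.677/50.6)]
    = 2.723 × [0.0048125 + 0.045743] = 0.1377 m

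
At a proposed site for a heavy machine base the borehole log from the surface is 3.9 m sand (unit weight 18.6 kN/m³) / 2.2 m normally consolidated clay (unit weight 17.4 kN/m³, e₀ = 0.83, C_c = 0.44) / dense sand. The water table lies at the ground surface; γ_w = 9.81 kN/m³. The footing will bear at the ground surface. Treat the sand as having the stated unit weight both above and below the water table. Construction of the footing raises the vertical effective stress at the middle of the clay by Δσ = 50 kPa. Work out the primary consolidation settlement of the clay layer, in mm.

Mid-depth of clay below the ground surface: z = 3.9 + 2.2/2 = 5 m.
Total vertical stress at mid-clay: σ_v = 18.6×3.9 + 17.4×1.1 = 91.68 kPa.
Pore pressure: u = 9.81×(5 − 0) = 49.05 kPa.
Initial effective stress: σ'_0 = σ_v − u = 91.68 − 49.05 = 42.63 kPa.
Final effective stress: σ'_f = σ'_0 + Δσ = 42.63 + 50 = 92.63 kPa.
Normally consolidated clay, so the full stress increment lies on the virgin compression line:
S_c = C_c·H/(1+e₀)·log₁₀(σ'_f/σ'_0) = 0.44×2.2/(1+0.83)×log₁₀(92.63/42.63)
    = 0.52896 × 0.33704 = 0.1783 m

S_c ≈ 178 mm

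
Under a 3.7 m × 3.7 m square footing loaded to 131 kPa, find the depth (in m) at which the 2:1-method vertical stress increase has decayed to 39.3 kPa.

z ≈ 3.06 m

2:1 spreading — at depth z the loaded area has grown by z in each plan dimension:
qB²/(B+z)² = Δσ_z ⇒ z = B(√(q/Δσ_z) − 1) = 3.7×(√(131/39.3) − 1) = 3.055 m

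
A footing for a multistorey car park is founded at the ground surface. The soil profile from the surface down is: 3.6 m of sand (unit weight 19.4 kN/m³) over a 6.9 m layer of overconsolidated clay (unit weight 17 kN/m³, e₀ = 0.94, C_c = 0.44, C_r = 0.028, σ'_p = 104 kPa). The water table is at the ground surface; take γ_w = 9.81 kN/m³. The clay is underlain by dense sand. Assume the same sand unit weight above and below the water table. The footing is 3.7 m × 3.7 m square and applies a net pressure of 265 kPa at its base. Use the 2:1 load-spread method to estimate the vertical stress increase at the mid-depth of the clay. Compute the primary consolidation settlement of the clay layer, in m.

S_c ≈ 0.0184 m

Mid-depth of clay below the ground surface: z = 3.6 + 6.9/2 = 7.05 m.
Total vertical stress at mid-clay: σ_v = 19.4×3.6 + 17×3.45 = 128.49 kPa.
Pore pressure: u = 9.81×(7.05 − 0) = 69.16 kPa.
Initial effective stress: σ'_0 = σ_v − u = 128.49 − 69.16 = 59.33 kPa.
Stress increase at mid-clay by the 2:1 spreading method:
Δσ = qBL/((B+z)(L+z)) = 265×3.7×3.7/((3.7+7.05)(3.7+7.05)) = 31.393 kPa
Final effective stress: σ'_f = 59.33 + 31.393 = 90.723 kPa.
σ'_f = 90.723 ≤ σ'_p = 104 kPa, so the clay remains overconsolidated and only the recompression index applies:
S_c = C_r·H/(1+e₀)·log₁₀(σ'_f/σ'_0) = 0.028×6.9/1.94×log₁₀(90.723/59.33)
    = 0.099588 × 0.18444 = 0.01837 m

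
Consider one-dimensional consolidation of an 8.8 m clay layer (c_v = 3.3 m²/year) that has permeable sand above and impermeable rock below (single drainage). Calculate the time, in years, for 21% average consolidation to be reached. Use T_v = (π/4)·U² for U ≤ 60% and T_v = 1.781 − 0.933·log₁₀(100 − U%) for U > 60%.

Drainage path length: H_d = H = 8.8 m (single drainage).
U ≤ 60%: T_v = (π/4)·U² = (π/4)×0.21² = 0.034636.
t = T_v·H_d²/c_v = 0.034636×8.8²/3.3 = 0.8128 years.

t ≈ 0.813 years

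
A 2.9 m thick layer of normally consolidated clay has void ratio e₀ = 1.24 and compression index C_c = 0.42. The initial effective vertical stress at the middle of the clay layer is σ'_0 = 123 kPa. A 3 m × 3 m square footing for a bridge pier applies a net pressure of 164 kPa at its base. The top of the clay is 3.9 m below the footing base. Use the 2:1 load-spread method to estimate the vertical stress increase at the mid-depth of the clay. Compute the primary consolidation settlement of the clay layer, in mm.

S_c ≈ 37.5 mm

Mid-depth of clay below the footing base: z = 3.9 + 2.9/2 = 5.35 m.
Stress increase at mid-clay by the 2:1 spreading method:
Δσ = qBL/((B+z)(L+z)) = 164×3×3/((3+5.35)(3+5.35)) = 21.17 kPa
Final effective stress: σ'_f = σ'_0 + Δσ = 123 + 21.17 = 144.17 kPa.
Normally consolidated clay, so the full stress increment lies on the virgin compression line:
S_c = C_c·H/(1+e₀)·log₁₀(σ'_f/σ'_0) = 0.42×2.9/(1+1.24)×log₁₀(144.17/123)
    = 0.54375 × 0.06897 = 0.0375 m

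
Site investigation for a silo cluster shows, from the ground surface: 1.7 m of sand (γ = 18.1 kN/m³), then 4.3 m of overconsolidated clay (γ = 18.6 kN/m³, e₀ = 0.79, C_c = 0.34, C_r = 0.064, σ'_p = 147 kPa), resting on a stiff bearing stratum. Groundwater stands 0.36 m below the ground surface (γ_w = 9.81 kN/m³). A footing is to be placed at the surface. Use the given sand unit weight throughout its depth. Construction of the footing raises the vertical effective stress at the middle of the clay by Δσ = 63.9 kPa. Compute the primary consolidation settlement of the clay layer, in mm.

S_c ≈ 67.5 mm

Mid-depth of clay below the ground surface: z = 1.7 + 4.3/2 = 3.85 m.
Total vertical stress at mid-clay: σ_v = 18.1×1.7 + 18.6×2.15 = 70.76 kPa.
Pore pressure: u = 9.81×(3.85 − 0.36) = 34.237 kPa.
Initial effective stress: σ'_0 = σ_v − u = 70.76 − 34.237 = 36.523 kPa.
Final effective stress: σ'_f = 36.523 + 63.9 = 100.42 kPa.
σ'_f = 100.42 ≤ σ'_p = 147 kPa, so the clay remains overconsolidated and only the recompression index applies:
S_c = C_r·H/(1+e₀)·log₁₀(σ'_f/σ'_0) = 0.064×4.3/1.79×log₁₀(100.42/36.523)
    = 0.15374 × 0.43925 = 0.06753 m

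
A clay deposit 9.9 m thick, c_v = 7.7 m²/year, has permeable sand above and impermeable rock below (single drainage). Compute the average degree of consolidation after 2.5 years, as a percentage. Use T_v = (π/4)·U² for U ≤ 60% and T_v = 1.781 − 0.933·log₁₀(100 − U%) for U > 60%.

Drainage path length: H_d = H = 9.9 m (single drainage).
T_v = c_v·t/H_d² = 7.7×2.5/9.9² = 0.19641.
T_v = 0.19641 corresponds to the U ≤ 60% branch:
U = √(4T_v/π) = 0.5001

U ≈ 50 %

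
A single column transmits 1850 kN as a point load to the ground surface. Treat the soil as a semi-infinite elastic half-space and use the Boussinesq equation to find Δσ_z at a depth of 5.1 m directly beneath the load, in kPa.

Δσ_z ≈ 34 kPa

Boussinesq vertical stress below a point load on an elastic half-space:
Δσ_z = 3P/(2πz²) · [1 + (r/z)²]^(−5/2)
r/z = 0/5.1 = 0; [1+(r/z)²]^(−5/2) = 1.
Δσ_z = 3×1850/(2π×5.1²) × 1 = 33.96 × 1 = 33.96 kPa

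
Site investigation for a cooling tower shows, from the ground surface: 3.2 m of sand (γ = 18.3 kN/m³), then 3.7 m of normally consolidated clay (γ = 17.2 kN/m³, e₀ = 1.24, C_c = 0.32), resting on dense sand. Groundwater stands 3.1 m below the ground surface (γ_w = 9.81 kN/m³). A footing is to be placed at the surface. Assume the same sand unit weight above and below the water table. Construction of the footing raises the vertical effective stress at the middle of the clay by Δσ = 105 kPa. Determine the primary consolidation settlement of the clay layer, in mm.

Mid-depth of clay below the ground surface: z = 3.2 + 3.7/2 = 5.05 m.
Total vertical stress at mid-clay: σ_v = 18.3×3.2 + 17.2×1.85 = 90.38 kPa.
Pore pressure: u = 9.81×(5.05 − 3.1) = 19.13 kPa.
Initial effective stress: σ'_0 = σ_v − u = 90.38 − 19.13 = 71.25 kPa.
Final effective stress: σ'_f = σ'_0 + Δσ = 71.25 + 105 = 176.25 kPa.
Normally consolidated clay, so the full stress increment lies on the virgin compression line:
S_c = C_c·H/(1+e₀)·log₁₀(σ'_f/σ'_0) = 0.32×3.7/(1+1.24)×log₁₀(176.25/71.25)
    = 0.52857 × 0.39334 = 0.2079 m

S_c ≈ 208 mm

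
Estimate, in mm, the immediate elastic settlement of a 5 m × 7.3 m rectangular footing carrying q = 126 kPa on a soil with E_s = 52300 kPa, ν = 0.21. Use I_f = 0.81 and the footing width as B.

Immediate (elastic) settlement: S_e = q·B·(1−ν²)/E_s · I_f.
S_e = 126 × 5 × (1 − 0.21²) / 52300 × 0.81
    = 126 × 5 × 0.9559 / 52300 × 0.81
    = 0.009327 m = 9.327 mm

S_e ≈ 9.33 mm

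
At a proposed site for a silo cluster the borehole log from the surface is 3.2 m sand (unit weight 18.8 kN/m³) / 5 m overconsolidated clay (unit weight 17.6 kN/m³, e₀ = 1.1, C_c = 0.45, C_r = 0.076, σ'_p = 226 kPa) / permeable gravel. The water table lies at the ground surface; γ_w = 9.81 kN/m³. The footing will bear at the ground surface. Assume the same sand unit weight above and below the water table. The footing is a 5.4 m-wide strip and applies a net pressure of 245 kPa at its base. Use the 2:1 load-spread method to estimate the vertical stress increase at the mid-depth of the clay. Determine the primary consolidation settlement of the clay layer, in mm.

S_c ≈ 97.8 mm

Mid-depth of clay below the ground surface: z = 3.2 + 5/2 = 5.7 m.
Total vertical stress at mid-clay: σ_v = 18.8×3.2 + 17.6×2.5 = 104.16 kPa.
Pore pressure: u = 9.81×(5.7 − 0) = 55.917 kPa.
Initial effective stress: σ'_0 = σ_v − u = 104.16 − 55.917 = 48.243 kPa.
Stress increase at mid-clay by the 2:1 spreading method:
Δσ = qB/(B+z) = 245×5.4/(5.4+5.7) = 119.19 kPa
Final effective stress: σ'_f = 48.243 + 119.19 = 167.43 kPa.
σ'_f = 167.43 ≤ σ'_p = 226 kPa, so the clay remains overconsolidated and only the recompression index applies:
S_c = C_r·H/(1+e₀)·log₁₀(σ'_f/σ'_0) = 0.076×5/2.1×log₁₀(167.43/48.243)
    = 0.18096 × 0.5404 = 0.09779 m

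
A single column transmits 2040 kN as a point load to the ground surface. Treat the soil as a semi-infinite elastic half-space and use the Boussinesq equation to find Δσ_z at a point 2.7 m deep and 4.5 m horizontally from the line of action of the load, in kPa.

Boussinesq vertical stress below a point load on an elastic half-space:
Δσ_z = 3P/(2πz²) · [1 + (r/z)²]^(−5/2)
r/z = 4.5/2.7 = 1.6667; [1+(r/z)²]^(−5/2) = 0.03605.
Δσ_z = 3×2040/(2π×2.7²) × 0.03605 = 133.61 × 0.03605 = 4.817 kPa

Δσ_z ≈ 4.82 kPa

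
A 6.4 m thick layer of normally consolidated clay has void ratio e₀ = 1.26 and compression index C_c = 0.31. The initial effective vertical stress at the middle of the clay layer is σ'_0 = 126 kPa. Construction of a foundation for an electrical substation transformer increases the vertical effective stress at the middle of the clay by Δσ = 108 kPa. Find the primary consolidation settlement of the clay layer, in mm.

S_c ≈ 236 mm

Final effective stress: σ'_f = σ'_0 + Δσ = 126 + 108 = 234 kPa.
Normally consolidated clay, so the full stress increment lies on the virgin compression line:
S_c = C_c·H/(1+e₀)·log₁₀(σ'_f/σ'_0) = 0.31×6.4/(1+1.26)×log₁₀(234/126)
    = 0.87788 × 0.26885 = 0.236 m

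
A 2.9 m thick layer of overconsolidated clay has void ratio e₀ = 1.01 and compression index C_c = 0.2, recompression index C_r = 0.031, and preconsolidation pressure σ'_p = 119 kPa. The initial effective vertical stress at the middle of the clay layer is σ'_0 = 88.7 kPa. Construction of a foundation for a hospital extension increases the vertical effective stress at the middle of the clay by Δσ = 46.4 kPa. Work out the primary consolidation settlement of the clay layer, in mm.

Final effective stress: σ'_f = 88.7 + 46.4 = 135.1 kPa.
σ'_f = 135.1 > σ'_p = 119 kPa, so the stress path crosses the preconsolidation pressure — recompression up to σ'_p, then virgin compression beyond:
S_c = H/(1+e₀)·[C_r·log₁₀(σ'_p/σ'_0) + C_c·log₁₀(σ'_f/σ'_p)]
    = 2.9/2.01 × [0.031×log₁₀(119/88.7) + 0.2×log₁₀(135.1/119)]
    = 1.4428 × [0.0039563 + 0.011022] = 0.02161 m

S_c ≈ 21.6 mm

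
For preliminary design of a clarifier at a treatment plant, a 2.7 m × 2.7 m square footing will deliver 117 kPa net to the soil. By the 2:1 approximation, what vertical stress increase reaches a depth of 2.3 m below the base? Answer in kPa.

Δσ_z ≈ 34.1 kPa

By the 2:1 method the load spreads at 1 horizontal : 2 vertical, so at depth z the loaded area has grown by z in each plan dimension:
Δσ = qBL/((B+z)(L+z)) = 117×2.7×2.7/((2.7+2.3)(2.7+2.3)) = 34.117 kPa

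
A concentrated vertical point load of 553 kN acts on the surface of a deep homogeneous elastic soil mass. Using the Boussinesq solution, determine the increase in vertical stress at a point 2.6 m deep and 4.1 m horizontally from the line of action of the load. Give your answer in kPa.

Boussinesq vertical stress below a point load on an elastic half-space:
Δσ_z = 3P/(2πz²) · [1 + (r/z)²]^(−5/2)
r/z = 4.1/2.6 = 1.5769; [1+(r/z)²]^(−5/2) = 0.044052.
Δσ_z = 3×553/(2π×2.6²) × 0.044052 = 39.059 × 0.044052 = 1.721 kPa

Δσ_z ≈ 1.72 kPa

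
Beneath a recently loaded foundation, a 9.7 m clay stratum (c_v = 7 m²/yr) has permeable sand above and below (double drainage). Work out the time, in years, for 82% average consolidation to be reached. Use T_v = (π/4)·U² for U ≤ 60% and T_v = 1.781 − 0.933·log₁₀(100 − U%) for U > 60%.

t ≈ 2.05 years

Drainage path length: H_d = H/2 = 4.85 m (double drainage).
U > 60%: T_v = 1.781 − 0.933·log₁₀(100 − 82) = 0.60983.
t = T_v·H_d²/c_v = 0.60983×4.85²/7 = 2.049 years.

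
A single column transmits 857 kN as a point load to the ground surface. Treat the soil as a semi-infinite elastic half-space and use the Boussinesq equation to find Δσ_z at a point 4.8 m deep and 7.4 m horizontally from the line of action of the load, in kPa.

Δσ_z ≈ 0.848 kPa

Boussinesq vertical stress below a point load on an elastic half-space:
Δσ_z = 3P/(2πz²) · [1 + (r/z)²]^(−5/2)
r/z = 7.4/4.8 = 1.5417; [1+(r/z)²]^(−5/2) = 0.047726.
Δσ_z = 3×857/(2π×4.8²) × 0.047726 = 17.76 × 0.047726 = 0.8476 kPa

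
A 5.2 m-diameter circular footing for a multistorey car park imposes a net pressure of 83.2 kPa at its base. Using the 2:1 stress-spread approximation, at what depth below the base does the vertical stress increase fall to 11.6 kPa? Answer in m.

2:1 spreading — at depth z the loaded area has grown by z in each plan dimension:
qD²/(D+z)² = Δσ_z ⇒ z = D(√(q/Δσ_z) − 1) = 5.2×(√(83.2/11.6) − 1) = 8.726 m

z ≈ 8.73 m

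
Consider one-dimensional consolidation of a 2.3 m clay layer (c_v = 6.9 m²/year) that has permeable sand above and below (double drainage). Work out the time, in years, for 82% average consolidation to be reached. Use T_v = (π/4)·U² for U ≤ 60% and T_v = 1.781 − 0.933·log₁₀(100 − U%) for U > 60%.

t ≈ 0.117 years

Drainage path length: H_d = H/2 = 1.15 m (double drainage).
U > 60%: T_v = 1.781 − 0.933·log₁₀(100 − 82) = 0.60983.
t = T_v·H_d²/c_v = 0.60983×1.15²/6.9 = 0.1169 years.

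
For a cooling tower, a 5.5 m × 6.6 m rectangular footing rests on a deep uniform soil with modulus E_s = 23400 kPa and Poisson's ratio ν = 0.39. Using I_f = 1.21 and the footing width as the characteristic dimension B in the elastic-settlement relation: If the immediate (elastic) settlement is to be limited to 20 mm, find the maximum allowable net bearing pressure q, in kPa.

S_e = q·B·(1−ν²)/E_s · I_f  ⇒  q = S_e·E_s / (B·(1−ν²)·I_f).
q = 0.02 × 23400 / (5.5 × 0.8479 × 1.21) = 82.94 kPa

q ≈ 82.9 kPa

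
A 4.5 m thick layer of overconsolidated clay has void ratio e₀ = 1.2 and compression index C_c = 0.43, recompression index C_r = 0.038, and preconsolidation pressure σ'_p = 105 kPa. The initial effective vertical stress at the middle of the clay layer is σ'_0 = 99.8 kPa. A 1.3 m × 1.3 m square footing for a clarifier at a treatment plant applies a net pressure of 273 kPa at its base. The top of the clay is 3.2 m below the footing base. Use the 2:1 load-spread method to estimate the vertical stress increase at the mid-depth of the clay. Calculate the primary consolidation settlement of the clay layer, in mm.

Mid-depth of clay below the footing base: z = 3.2 + 4.5/2 = 5.45 m.
Stress increase at mid-clay by the 2:1 spreading method:
Δσ = qBL/((B+z)(L+z)) = 273×1.3×1.3/((1.3+5.45)(1.3+5.45)) = 10.126 kPa
Final effective stress: σ'_f = 99.8 + 10.126 = 109.93 kPa.
σ'_f = 109.93 > σ'_p = 105 kPa, so the stress path crosses the preconsolidation pressure — recompression up to σ'_p, then virgin compression beyond:
S_c = H/(1+e₀)·[C_r·log₁₀(σ'_p/σ'_0) + C_c·log₁₀(σ'_f/σ'_p)]
    = 4.5/2.2 × [0.038×log₁₀(105/99.8) + 0.43×log₁₀(109.93/105)]
    = 2.0455 × [0.00083823 + 0.0085686] = 0.01924 m

S_c ≈ 19.2 mm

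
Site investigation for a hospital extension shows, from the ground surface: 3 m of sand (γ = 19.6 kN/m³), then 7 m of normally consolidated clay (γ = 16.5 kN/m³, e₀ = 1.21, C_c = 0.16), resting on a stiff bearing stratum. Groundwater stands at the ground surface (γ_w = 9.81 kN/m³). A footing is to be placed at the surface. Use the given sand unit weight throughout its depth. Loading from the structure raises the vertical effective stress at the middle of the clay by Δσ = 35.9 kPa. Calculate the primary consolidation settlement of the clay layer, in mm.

Mid-depth of clay below the ground surface: z = 3 + 7/2 = 6.5 m.
Total vertical stress at mid-clay: σ_v = 19.6×3 + 16.5×3.5 = 116.55 kPa.
Pore pressure: u = 9.81×(6.5 − 0) = 63.765 kPa.
Initial effective stress: σ'_0 = σ_v − u = 116.55 − 63.765 = 52.785 kPa.
Final effective stress: σ'_f = σ'_0 + Δσ = 52.785 + 35.9 = 88.685 kPa.
Normally consolidated clay, so the full stress increment lies on the virgin compression line:
S_c = C_c·H/(1+e₀)·log₁₀(σ'_f/σ'_0) = 0.16×7/(1+1.21)×log₁₀(88.685/52.785)
    = 0.50679 × 0.22534 = 0.1142 m

S_c ≈ 114 mm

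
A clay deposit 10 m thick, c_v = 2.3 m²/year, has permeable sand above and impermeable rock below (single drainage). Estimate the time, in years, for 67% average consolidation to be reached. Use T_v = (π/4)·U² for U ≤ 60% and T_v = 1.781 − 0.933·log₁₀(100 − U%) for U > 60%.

t ≈ 15.8 years

Drainage path length: H_d = H = 10 m (single drainage).
U > 60%: T_v = 1.781 − 0.933·log₁₀(100 − 67) = 0.36423.
t = T_v·H_d²/c_v = 0.36423×10²/2.3 = 15.84 years.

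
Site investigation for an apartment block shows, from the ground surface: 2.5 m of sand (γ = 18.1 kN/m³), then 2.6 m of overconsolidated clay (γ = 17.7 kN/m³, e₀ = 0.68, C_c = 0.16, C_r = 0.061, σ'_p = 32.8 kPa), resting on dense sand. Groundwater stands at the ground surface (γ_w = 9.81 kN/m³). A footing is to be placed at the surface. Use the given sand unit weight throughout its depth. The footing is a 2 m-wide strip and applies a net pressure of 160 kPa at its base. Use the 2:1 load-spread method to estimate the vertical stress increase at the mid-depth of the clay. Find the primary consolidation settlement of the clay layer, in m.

S_c ≈ 0.106 m

Mid-depth of clay below the ground surface: z = 2.5 + 2.6/2 = 3.8 m.
Total vertical stress at mid-clay: σ_v = 18.1×2.5 + 17.7×1.3 = 68.26 kPa.
Pore pressure: u = 9.81×(3.8 − 0) = 37.278 kPa.
Initial effective stress: σ'_0 = σ_v − u = 68.26 − 37.278 = 30.982 kPa.
Stress increase at mid-clay by the 2:1 spreading method:
Δσ = qB/(B+z) = 160×2/(2+3.8) = 55.172 kPa
Final effective stress: σ'_f = 30.982 + 55.172 = 86.154 kPa.
σ'_f = 86.154 > σ'_p = 32.8 kPa, so the stress path crosses the preconsolidation pressure — recompression up to σ'_p, then virgin compression beyond:
S_c = H/(1+e₀)·[C_r·log₁₀(σ'_p/σ'_0) + C_c·log₁₀(σ'_f/σ'_p)]
    = 2.6/1.68 × [0.061×log₁₀(32.8/30.982) + 0.16×log₁₀(86.154/32.8)]
    = 1.5476 × [0.0015106 + 0.067104] = 0.1062 m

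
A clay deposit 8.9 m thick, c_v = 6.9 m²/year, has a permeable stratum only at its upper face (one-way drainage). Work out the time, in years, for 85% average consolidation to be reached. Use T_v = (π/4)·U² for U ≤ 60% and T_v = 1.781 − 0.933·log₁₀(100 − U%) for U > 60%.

t ≈ 7.85 years

Drainage path length: H_d = H = 8.9 m (single drainage).
U > 60%: T_v = 1.781 − 0.933·log₁₀(100 − 85) = 0.68371.
t = T_v·H_d²/c_v = 0.68371×8.9²/6.9 = 7.849 years.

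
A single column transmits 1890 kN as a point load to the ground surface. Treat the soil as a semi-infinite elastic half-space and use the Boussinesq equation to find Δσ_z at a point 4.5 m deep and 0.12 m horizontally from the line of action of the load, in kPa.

Δσ_z ≈ 44.5 kPa

Boussinesq vertical stress below a point load on an elastic half-space:
Δσ_z = 3P/(2πz²) · [1 + (r/z)²]^(−5/2)
r/z = 0.12/4.5 = 0.026667; [1+(r/z)²]^(−5/2) = 0.99822.
Δσ_z = 3×1890/(2π×4.5²) × 0.99822 = 44.563 × 0.99822 = 44.48 kPa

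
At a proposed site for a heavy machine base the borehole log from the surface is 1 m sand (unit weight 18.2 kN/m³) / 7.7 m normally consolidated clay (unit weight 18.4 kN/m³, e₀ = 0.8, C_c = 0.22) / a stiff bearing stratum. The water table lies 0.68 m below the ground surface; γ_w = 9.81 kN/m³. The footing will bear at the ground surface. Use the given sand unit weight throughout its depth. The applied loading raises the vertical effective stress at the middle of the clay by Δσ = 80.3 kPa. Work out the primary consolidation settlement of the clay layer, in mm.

S_c ≈ 401 mm

Mid-depth of clay below the ground surface: z = 1 + 7.7/2 = 4.85 m.
Total vertical stress at mid-clay: σ_v = 18.2×1 + 18.4×3.85 = 89.04 kPa.
Pore pressure: u = 9.81×(4.85 − 0.68) = 40.908 kPa.
Initial effective stress: σ'_0 = σ_v − u = 89.04 − 40.908 = 48.132 kPa.
Final effective stress: σ'_f = σ'_0 + Δσ = 48.132 + 80.3 = 128.43 kPa.
Normally consolidated clay, so the full stress increment lies on the virgin compression line:
S_c = C_c·H/(1+e₀)·log₁₀(σ'_f/σ'_0) = 0.22×7.7/(1+0.8)×log₁₀(128.43/48.132)
    = 0.94111 × 0.42623 = 0.4011 m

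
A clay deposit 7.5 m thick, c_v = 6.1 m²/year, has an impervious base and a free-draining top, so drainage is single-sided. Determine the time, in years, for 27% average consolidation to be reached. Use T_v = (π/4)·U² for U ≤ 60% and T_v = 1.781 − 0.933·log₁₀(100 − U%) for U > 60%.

Drainage path length: H_d = H = 7.5 m (single drainage).
U ≤ 60%: T_v = (π/4)·U² = (π/4)×0.27² = 0.057256.
t = T_v·H_d²/c_v = 0.057256×7.5²/6.1 = 0.528 years.

t ≈ 0.528 years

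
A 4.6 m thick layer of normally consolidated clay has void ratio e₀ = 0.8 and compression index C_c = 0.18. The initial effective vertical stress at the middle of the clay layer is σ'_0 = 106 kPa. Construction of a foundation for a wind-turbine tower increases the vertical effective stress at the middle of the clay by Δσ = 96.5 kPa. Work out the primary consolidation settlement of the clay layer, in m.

Final effective stress: σ'_f = σ'_0 + Δσ = 106 + 96.5 = 202.5 kPa.
Normally consolidated clay, so the full stress increment lies on the virgin compression line:
S_c = C_c·H/(1+e₀)·log₁₀(σ'_f/σ'_0) = 0.18×4.6/(1+0.8)×log₁₀(202.5/106)
    = 0.46 × 0.28112 = 0.1293 m

S_c ≈ 0.129 m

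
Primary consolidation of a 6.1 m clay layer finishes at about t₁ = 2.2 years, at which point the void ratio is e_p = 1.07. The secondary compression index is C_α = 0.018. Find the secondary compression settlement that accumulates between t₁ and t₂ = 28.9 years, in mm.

Secondary compression: S_s = C_α·H/(1+e_p)·log₁₀(t₂/t₁)
S_s = 0.018×6.1/(1+1.07)×log₁₀(28.9/2.2)
    = 0.05304 × 1.118 = 0.05933 m

S_s ≈ 59.3 mm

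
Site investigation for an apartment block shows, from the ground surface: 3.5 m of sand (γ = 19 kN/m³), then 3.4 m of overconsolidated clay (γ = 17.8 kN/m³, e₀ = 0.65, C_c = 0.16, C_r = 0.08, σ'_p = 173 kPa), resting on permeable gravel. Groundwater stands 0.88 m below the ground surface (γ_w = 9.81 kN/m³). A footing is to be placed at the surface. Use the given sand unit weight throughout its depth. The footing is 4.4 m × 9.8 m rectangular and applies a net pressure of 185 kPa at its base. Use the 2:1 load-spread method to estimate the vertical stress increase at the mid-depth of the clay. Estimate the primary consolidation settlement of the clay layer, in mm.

S_c ≈ 50.3 mm

Mid-depth of clay below the ground surface: z = 3.5 + 3.4/2 = 5.2 m.
Total vertical stress at mid-clay: σ_v = 19×3.5 + 17.8×1.7 = 96.76 kPa.
Pore pressure: u = 9.81×(5.2 − 0.88) = 42.379 kPa.
Initial effective stress: σ'_0 = σ_v − u = 96.76 − 42.379 = 54.381 kPa.
Stress increase at mid-clay by the 2:1 spreading method:
Δσ = qBL/((B+z)(L+z)) = 185×4.4×9.8/((4.4+5.2)(9.8+5.2)) = 55.397 kPa
Final effective stress: σ'_f = 54.381 + 55.397 = 109.78 kPa.
σ'_f = 109.78 ≤ σ'_p = 173 kPa, so the clay remains overconsolidated and only the recompression index applies:
S_c = C_r·H/(1+e₀)·log₁₀(σ'_f/σ'_0) = 0.08×3.4/1.65×log₁₀(109.78/54.381)
    = 0.16485 × 0.30508 = 0.05029 m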